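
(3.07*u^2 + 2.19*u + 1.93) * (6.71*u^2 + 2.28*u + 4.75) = 20.5997*u^4 + 21.6945*u^3 + 32.526*u^2 + 14.8029*u + 9.1675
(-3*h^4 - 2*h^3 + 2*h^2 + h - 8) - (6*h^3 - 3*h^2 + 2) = -3*h^4 - 8*h^3 + 5*h^2 + h - 10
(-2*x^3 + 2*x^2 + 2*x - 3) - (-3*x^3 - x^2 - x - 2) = x^3 + 3*x^2 + 3*x - 1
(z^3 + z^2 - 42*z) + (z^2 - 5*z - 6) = z^3 + 2*z^2 - 47*z - 6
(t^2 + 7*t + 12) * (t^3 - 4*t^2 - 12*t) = t^5 + 3*t^4 - 28*t^3 - 132*t^2 - 144*t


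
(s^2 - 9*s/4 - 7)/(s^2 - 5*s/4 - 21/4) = (s - 4)/(s - 3)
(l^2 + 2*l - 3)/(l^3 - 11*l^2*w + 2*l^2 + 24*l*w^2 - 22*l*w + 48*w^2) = (l^2 + 2*l - 3)/(l^3 - 11*l^2*w + 2*l^2 + 24*l*w^2 - 22*l*w + 48*w^2)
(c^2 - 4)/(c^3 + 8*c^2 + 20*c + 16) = (c - 2)/(c^2 + 6*c + 8)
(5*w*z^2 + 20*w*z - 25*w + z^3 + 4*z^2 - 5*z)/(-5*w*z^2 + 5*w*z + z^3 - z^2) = (5*w*z + 25*w + z^2 + 5*z)/(z*(-5*w + z))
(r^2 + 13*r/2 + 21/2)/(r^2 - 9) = (r + 7/2)/(r - 3)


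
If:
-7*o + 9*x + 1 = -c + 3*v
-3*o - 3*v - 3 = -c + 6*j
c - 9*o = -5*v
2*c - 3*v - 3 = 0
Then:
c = 243*x/118 + 213/118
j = -99*x/118 - 27/59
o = 117*x/118 + 37/118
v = 81*x/59 + 12/59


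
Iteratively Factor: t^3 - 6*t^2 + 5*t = (t - 5)*(t^2 - t) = (t - 5)*(t - 1)*(t)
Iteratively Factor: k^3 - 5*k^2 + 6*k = (k - 3)*(k^2 - 2*k) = k*(k - 3)*(k - 2)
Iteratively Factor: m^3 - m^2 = (m)*(m^2 - m) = m*(m - 1)*(m)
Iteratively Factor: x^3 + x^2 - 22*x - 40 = (x + 2)*(x^2 - x - 20) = (x + 2)*(x + 4)*(x - 5)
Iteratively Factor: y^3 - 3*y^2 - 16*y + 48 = (y - 4)*(y^2 + y - 12) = (y - 4)*(y + 4)*(y - 3)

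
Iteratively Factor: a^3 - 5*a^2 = (a - 5)*(a^2) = a*(a - 5)*(a)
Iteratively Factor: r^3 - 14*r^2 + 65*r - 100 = (r - 5)*(r^2 - 9*r + 20) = (r - 5)^2*(r - 4)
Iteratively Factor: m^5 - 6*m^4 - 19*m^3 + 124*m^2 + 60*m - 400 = (m + 2)*(m^4 - 8*m^3 - 3*m^2 + 130*m - 200) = (m - 2)*(m + 2)*(m^3 - 6*m^2 - 15*m + 100) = (m - 5)*(m - 2)*(m + 2)*(m^2 - m - 20) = (m - 5)*(m - 2)*(m + 2)*(m + 4)*(m - 5)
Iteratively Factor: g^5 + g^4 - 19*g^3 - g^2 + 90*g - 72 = (g - 2)*(g^4 + 3*g^3 - 13*g^2 - 27*g + 36) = (g - 2)*(g + 4)*(g^3 - g^2 - 9*g + 9) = (g - 3)*(g - 2)*(g + 4)*(g^2 + 2*g - 3) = (g - 3)*(g - 2)*(g - 1)*(g + 4)*(g + 3)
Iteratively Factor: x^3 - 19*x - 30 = (x - 5)*(x^2 + 5*x + 6) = (x - 5)*(x + 2)*(x + 3)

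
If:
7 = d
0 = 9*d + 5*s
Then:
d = 7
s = -63/5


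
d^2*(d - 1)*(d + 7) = d^4 + 6*d^3 - 7*d^2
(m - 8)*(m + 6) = m^2 - 2*m - 48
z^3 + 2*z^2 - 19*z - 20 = (z - 4)*(z + 1)*(z + 5)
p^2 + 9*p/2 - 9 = (p - 3/2)*(p + 6)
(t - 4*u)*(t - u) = t^2 - 5*t*u + 4*u^2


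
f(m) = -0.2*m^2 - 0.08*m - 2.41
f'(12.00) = -4.88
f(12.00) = -32.17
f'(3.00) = -1.28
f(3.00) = -4.45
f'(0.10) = -0.12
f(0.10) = -2.42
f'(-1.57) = 0.55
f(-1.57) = -2.78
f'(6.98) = -2.87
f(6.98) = -12.71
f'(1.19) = -0.56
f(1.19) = -2.79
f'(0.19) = -0.16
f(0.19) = -2.43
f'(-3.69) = 1.40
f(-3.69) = -4.84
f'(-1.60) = 0.56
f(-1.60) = -2.79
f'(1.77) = -0.79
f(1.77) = -3.18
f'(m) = -0.4*m - 0.08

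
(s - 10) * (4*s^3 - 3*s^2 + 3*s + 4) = 4*s^4 - 43*s^3 + 33*s^2 - 26*s - 40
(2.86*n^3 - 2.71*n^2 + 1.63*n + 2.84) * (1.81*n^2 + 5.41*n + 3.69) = 5.1766*n^5 + 10.5675*n^4 - 1.1574*n^3 + 3.9588*n^2 + 21.3791*n + 10.4796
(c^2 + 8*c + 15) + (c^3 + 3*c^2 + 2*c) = c^3 + 4*c^2 + 10*c + 15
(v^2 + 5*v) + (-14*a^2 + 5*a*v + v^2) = -14*a^2 + 5*a*v + 2*v^2 + 5*v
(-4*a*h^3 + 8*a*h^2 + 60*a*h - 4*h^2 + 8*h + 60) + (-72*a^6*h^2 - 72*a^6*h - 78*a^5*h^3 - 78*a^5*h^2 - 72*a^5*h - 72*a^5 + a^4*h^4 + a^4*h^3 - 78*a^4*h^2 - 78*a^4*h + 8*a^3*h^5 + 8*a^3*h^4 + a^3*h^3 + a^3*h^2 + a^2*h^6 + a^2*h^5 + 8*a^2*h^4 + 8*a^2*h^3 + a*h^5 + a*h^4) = -72*a^6*h^2 - 72*a^6*h - 78*a^5*h^3 - 78*a^5*h^2 - 72*a^5*h - 72*a^5 + a^4*h^4 + a^4*h^3 - 78*a^4*h^2 - 78*a^4*h + 8*a^3*h^5 + 8*a^3*h^4 + a^3*h^3 + a^3*h^2 + a^2*h^6 + a^2*h^5 + 8*a^2*h^4 + 8*a^2*h^3 + a*h^5 + a*h^4 - 4*a*h^3 + 8*a*h^2 + 60*a*h - 4*h^2 + 8*h + 60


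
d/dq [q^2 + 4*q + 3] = 2*q + 4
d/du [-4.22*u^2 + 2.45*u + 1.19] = 2.45 - 8.44*u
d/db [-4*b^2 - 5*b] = -8*b - 5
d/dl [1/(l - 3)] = -1/(l - 3)^2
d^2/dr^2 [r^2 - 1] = 2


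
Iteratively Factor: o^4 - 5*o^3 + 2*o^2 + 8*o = (o - 4)*(o^3 - o^2 - 2*o) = o*(o - 4)*(o^2 - o - 2) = o*(o - 4)*(o - 2)*(o + 1)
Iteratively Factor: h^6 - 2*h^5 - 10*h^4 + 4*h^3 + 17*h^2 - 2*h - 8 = (h + 1)*(h^5 - 3*h^4 - 7*h^3 + 11*h^2 + 6*h - 8) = (h + 1)^2*(h^4 - 4*h^3 - 3*h^2 + 14*h - 8) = (h - 1)*(h + 1)^2*(h^3 - 3*h^2 - 6*h + 8) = (h - 4)*(h - 1)*(h + 1)^2*(h^2 + h - 2) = (h - 4)*(h - 1)^2*(h + 1)^2*(h + 2)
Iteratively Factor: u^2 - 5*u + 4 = (u - 4)*(u - 1)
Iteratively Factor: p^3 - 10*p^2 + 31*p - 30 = (p - 3)*(p^2 - 7*p + 10) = (p - 5)*(p - 3)*(p - 2)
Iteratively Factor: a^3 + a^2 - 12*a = (a)*(a^2 + a - 12) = a*(a + 4)*(a - 3)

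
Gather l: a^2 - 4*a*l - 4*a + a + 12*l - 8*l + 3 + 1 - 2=a^2 - 3*a + l*(4 - 4*a) + 2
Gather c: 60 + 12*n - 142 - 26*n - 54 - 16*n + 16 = -30*n - 120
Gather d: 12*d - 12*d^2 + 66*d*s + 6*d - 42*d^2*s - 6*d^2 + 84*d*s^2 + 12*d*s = d^2*(-42*s - 18) + d*(84*s^2 + 78*s + 18)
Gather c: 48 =48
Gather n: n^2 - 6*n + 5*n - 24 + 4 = n^2 - n - 20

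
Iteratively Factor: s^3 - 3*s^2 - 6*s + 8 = (s - 4)*(s^2 + s - 2) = (s - 4)*(s + 2)*(s - 1)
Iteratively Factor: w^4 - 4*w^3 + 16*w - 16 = (w + 2)*(w^3 - 6*w^2 + 12*w - 8) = (w - 2)*(w + 2)*(w^2 - 4*w + 4) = (w - 2)^2*(w + 2)*(w - 2)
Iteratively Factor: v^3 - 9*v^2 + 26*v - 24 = (v - 4)*(v^2 - 5*v + 6) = (v - 4)*(v - 3)*(v - 2)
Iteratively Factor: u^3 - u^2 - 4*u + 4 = (u - 2)*(u^2 + u - 2) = (u - 2)*(u + 2)*(u - 1)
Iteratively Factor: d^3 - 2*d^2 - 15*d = (d + 3)*(d^2 - 5*d) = d*(d + 3)*(d - 5)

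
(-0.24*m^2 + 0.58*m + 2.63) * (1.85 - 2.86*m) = 0.6864*m^3 - 2.1028*m^2 - 6.4488*m + 4.8655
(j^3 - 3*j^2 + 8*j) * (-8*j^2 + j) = -8*j^5 + 25*j^4 - 67*j^3 + 8*j^2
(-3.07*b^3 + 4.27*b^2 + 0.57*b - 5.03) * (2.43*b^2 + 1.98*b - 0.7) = -7.4601*b^5 + 4.2975*b^4 + 11.9887*b^3 - 14.0833*b^2 - 10.3584*b + 3.521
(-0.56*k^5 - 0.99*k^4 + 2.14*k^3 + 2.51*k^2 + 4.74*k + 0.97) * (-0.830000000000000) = 0.4648*k^5 + 0.8217*k^4 - 1.7762*k^3 - 2.0833*k^2 - 3.9342*k - 0.8051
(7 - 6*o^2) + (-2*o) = -6*o^2 - 2*o + 7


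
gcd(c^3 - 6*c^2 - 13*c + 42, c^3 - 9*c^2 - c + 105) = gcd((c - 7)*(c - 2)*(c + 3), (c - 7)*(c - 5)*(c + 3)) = c^2 - 4*c - 21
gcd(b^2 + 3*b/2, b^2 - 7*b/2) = b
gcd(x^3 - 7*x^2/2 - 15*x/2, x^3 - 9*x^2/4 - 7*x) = x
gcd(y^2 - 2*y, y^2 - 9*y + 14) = y - 2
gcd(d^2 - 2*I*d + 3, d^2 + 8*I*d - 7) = d + I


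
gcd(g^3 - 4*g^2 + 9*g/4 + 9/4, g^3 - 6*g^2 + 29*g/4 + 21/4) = g^2 - 5*g/2 - 3/2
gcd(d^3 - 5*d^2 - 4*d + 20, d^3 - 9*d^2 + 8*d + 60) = d^2 - 3*d - 10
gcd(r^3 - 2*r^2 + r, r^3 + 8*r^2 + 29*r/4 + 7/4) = 1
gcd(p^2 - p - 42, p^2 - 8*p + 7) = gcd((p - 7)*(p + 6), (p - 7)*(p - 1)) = p - 7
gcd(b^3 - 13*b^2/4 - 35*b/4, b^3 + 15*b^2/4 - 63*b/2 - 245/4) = b^2 - 13*b/4 - 35/4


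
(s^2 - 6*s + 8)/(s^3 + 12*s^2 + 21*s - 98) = (s - 4)/(s^2 + 14*s + 49)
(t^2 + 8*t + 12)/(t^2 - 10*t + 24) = (t^2 + 8*t + 12)/(t^2 - 10*t + 24)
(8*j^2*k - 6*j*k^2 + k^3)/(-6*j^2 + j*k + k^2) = k*(-4*j + k)/(3*j + k)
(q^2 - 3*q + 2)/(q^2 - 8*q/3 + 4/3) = 3*(q - 1)/(3*q - 2)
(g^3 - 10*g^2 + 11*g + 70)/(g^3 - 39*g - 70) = (g - 5)/(g + 5)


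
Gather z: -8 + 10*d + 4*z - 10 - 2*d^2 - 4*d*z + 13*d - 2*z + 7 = -2*d^2 + 23*d + z*(2 - 4*d) - 11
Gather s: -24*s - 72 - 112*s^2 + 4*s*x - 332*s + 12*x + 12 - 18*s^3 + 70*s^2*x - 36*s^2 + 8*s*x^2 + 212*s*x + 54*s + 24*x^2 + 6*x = -18*s^3 + s^2*(70*x - 148) + s*(8*x^2 + 216*x - 302) + 24*x^2 + 18*x - 60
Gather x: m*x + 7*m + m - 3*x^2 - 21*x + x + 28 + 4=8*m - 3*x^2 + x*(m - 20) + 32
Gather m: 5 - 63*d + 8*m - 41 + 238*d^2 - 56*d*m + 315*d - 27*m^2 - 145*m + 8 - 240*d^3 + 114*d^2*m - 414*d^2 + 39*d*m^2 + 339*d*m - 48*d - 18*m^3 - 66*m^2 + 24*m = -240*d^3 - 176*d^2 + 204*d - 18*m^3 + m^2*(39*d - 93) + m*(114*d^2 + 283*d - 113) - 28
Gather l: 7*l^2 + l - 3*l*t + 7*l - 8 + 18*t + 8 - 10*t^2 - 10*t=7*l^2 + l*(8 - 3*t) - 10*t^2 + 8*t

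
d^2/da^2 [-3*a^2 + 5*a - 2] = -6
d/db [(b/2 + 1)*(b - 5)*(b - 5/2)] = 3*b^2/2 - 11*b/2 - 5/4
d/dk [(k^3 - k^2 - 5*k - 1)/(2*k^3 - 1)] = (2*k^4 + 20*k^3 + 3*k^2 + 2*k + 5)/(4*k^6 - 4*k^3 + 1)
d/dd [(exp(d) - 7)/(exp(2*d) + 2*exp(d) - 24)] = (-2*(exp(d) - 7)*(exp(d) + 1) + exp(2*d) + 2*exp(d) - 24)*exp(d)/(exp(2*d) + 2*exp(d) - 24)^2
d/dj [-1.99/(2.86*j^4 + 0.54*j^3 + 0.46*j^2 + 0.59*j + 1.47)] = (22.7656*j^3 + 3.2238*j^2 + 1.8308*j + 1.1741)/(2.86*j^4 + 0.54*j^3 + 0.46*j^2 + 0.59*j + 1.47)^2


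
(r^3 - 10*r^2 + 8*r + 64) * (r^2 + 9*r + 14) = r^5 - r^4 - 68*r^3 - 4*r^2 + 688*r + 896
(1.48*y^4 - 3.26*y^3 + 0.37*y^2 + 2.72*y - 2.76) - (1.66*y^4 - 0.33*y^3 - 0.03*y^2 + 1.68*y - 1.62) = -0.18*y^4 - 2.93*y^3 + 0.4*y^2 + 1.04*y - 1.14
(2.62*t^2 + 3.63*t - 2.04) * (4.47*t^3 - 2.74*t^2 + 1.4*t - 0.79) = 11.7114*t^5 + 9.0473*t^4 - 15.397*t^3 + 8.6018*t^2 - 5.7237*t + 1.6116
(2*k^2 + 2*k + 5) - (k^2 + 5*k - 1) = k^2 - 3*k + 6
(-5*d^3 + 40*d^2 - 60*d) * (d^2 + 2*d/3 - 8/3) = -5*d^5 + 110*d^4/3 - 20*d^3 - 440*d^2/3 + 160*d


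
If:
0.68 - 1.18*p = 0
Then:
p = 0.58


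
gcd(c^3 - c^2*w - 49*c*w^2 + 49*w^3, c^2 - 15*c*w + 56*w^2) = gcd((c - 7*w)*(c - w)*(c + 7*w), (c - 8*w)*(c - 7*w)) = -c + 7*w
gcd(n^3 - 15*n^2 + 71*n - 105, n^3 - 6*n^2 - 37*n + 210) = n^2 - 12*n + 35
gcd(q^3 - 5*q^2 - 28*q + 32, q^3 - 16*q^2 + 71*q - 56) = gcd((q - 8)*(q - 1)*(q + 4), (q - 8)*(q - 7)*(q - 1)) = q^2 - 9*q + 8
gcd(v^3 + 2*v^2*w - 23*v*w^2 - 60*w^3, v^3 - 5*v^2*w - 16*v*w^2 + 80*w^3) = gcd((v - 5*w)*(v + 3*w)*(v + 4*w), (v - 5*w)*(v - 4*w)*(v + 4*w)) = v^2 - v*w - 20*w^2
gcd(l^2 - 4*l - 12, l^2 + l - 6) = 1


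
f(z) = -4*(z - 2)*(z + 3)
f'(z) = -8*z - 4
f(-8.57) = -235.50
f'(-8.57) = 64.56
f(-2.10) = 14.76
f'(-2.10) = 12.80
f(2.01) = -0.20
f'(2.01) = -20.08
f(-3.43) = -9.34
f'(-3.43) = 23.44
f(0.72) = 19.05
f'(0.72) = -9.76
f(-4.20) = -29.76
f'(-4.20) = 29.60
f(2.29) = -6.14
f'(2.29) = -22.32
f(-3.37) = -7.95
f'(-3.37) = 22.96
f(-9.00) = -264.00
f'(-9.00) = 68.00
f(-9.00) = -264.00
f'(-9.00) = 68.00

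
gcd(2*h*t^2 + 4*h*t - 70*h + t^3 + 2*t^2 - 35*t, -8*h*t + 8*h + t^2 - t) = 1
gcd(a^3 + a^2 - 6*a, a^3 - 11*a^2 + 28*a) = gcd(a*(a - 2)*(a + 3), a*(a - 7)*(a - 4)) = a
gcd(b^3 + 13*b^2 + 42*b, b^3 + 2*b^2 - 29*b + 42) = b + 7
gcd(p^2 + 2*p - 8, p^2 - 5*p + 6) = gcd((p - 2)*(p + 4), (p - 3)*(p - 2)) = p - 2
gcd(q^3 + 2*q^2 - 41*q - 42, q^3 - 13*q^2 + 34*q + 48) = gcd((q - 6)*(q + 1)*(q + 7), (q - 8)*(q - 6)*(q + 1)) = q^2 - 5*q - 6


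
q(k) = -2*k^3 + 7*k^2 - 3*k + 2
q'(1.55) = 4.28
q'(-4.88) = -214.21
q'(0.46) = 2.17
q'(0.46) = 2.17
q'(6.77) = -183.22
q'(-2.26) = -65.29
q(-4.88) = 415.77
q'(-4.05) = -158.12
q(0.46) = 1.91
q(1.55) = 6.72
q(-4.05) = 261.83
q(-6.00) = 704.00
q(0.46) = 1.91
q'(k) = -6*k^2 + 14*k - 3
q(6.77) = -318.06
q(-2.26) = 67.62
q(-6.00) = 704.00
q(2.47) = 7.16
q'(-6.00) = -303.00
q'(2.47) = -5.03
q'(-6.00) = -303.00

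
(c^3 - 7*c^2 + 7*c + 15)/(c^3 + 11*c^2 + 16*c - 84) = (c^3 - 7*c^2 + 7*c + 15)/(c^3 + 11*c^2 + 16*c - 84)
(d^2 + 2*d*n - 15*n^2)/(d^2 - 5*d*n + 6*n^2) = (d + 5*n)/(d - 2*n)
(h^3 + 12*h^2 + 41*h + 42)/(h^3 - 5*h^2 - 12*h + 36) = (h^2 + 9*h + 14)/(h^2 - 8*h + 12)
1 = 1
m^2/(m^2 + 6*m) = m/(m + 6)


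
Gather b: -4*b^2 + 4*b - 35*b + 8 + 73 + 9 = -4*b^2 - 31*b + 90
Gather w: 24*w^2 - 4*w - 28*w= 24*w^2 - 32*w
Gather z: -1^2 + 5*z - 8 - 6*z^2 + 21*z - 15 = -6*z^2 + 26*z - 24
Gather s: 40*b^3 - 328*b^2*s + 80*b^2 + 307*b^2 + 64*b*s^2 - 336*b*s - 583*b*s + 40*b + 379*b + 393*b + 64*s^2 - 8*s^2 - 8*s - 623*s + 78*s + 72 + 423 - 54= 40*b^3 + 387*b^2 + 812*b + s^2*(64*b + 56) + s*(-328*b^2 - 919*b - 553) + 441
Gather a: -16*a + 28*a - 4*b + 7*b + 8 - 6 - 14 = 12*a + 3*b - 12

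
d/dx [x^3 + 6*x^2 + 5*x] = 3*x^2 + 12*x + 5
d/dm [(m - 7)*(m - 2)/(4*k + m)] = ((4*k + m)*(2*m - 9) - (m - 7)*(m - 2))/(4*k + m)^2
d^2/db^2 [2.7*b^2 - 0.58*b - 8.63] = 5.40000000000000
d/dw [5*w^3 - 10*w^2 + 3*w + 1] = 15*w^2 - 20*w + 3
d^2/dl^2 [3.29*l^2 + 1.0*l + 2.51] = 6.58000000000000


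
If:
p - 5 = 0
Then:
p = 5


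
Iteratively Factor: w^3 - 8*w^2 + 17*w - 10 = (w - 5)*(w^2 - 3*w + 2) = (w - 5)*(w - 1)*(w - 2)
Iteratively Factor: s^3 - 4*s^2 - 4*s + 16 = (s - 4)*(s^2 - 4) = (s - 4)*(s + 2)*(s - 2)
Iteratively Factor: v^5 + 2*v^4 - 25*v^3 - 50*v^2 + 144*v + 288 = (v + 4)*(v^4 - 2*v^3 - 17*v^2 + 18*v + 72) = (v + 2)*(v + 4)*(v^3 - 4*v^2 - 9*v + 36) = (v - 4)*(v + 2)*(v + 4)*(v^2 - 9) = (v - 4)*(v - 3)*(v + 2)*(v + 4)*(v + 3)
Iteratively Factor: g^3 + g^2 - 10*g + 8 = (g + 4)*(g^2 - 3*g + 2) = (g - 1)*(g + 4)*(g - 2)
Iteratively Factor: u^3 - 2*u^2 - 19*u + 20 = (u - 1)*(u^2 - u - 20) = (u - 1)*(u + 4)*(u - 5)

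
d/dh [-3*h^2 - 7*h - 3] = -6*h - 7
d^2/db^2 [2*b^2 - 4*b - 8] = 4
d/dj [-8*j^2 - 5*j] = -16*j - 5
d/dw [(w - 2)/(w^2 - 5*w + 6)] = -1/(w^2 - 6*w + 9)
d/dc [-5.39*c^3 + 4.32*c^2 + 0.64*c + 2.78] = -16.17*c^2 + 8.64*c + 0.64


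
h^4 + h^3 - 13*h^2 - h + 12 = (h - 3)*(h - 1)*(h + 1)*(h + 4)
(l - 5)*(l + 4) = l^2 - l - 20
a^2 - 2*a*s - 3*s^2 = (a - 3*s)*(a + s)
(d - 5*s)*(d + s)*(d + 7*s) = d^3 + 3*d^2*s - 33*d*s^2 - 35*s^3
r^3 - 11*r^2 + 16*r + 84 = (r - 7)*(r - 6)*(r + 2)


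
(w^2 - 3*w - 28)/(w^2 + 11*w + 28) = (w - 7)/(w + 7)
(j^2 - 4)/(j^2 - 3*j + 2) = (j + 2)/(j - 1)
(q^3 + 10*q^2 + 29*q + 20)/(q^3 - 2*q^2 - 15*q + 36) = (q^2 + 6*q + 5)/(q^2 - 6*q + 9)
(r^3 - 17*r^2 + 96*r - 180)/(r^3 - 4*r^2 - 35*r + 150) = (r^2 - 12*r + 36)/(r^2 + r - 30)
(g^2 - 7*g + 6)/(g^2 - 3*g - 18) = (g - 1)/(g + 3)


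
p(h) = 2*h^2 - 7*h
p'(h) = 4*h - 7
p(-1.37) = 13.34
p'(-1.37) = -12.48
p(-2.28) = 26.36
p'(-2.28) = -16.12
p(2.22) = -5.68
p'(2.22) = 1.88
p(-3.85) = 56.60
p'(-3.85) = -22.40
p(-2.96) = 38.24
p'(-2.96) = -18.84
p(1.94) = -6.05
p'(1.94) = 0.76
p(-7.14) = 151.94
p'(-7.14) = -35.56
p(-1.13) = 10.46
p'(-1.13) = -11.52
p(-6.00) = 114.00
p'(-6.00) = -31.00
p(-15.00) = 555.00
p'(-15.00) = -67.00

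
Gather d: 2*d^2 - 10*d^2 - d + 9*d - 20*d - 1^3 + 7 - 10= -8*d^2 - 12*d - 4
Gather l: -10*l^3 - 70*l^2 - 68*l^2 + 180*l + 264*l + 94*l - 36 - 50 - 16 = -10*l^3 - 138*l^2 + 538*l - 102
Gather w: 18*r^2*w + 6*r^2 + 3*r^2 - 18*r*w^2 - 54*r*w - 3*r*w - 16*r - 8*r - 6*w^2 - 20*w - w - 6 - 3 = 9*r^2 - 24*r + w^2*(-18*r - 6) + w*(18*r^2 - 57*r - 21) - 9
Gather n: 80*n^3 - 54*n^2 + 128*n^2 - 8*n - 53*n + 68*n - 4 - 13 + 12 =80*n^3 + 74*n^2 + 7*n - 5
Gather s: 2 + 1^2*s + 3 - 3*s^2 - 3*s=-3*s^2 - 2*s + 5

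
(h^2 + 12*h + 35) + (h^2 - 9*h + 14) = 2*h^2 + 3*h + 49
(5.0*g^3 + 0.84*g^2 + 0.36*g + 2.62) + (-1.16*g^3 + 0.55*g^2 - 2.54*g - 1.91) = 3.84*g^3 + 1.39*g^2 - 2.18*g + 0.71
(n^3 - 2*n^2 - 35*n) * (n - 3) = n^4 - 5*n^3 - 29*n^2 + 105*n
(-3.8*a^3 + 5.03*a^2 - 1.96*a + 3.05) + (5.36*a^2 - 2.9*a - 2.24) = -3.8*a^3 + 10.39*a^2 - 4.86*a + 0.81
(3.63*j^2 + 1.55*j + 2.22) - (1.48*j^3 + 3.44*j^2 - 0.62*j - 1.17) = -1.48*j^3 + 0.19*j^2 + 2.17*j + 3.39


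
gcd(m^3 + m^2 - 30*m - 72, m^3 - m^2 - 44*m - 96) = m^2 + 7*m + 12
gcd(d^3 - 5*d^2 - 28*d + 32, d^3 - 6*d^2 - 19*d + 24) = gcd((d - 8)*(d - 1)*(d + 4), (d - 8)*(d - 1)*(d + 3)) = d^2 - 9*d + 8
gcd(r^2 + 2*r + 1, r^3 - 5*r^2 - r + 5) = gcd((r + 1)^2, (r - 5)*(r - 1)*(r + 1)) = r + 1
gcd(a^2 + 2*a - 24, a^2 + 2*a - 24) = a^2 + 2*a - 24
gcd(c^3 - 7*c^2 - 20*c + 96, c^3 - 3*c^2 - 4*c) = 1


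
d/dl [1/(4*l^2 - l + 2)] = (1 - 8*l)/(4*l^2 - l + 2)^2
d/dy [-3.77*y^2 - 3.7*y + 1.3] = -7.54*y - 3.7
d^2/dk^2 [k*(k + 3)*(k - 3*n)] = 6*k - 6*n + 6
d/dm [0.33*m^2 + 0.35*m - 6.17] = 0.66*m + 0.35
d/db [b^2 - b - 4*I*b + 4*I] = 2*b - 1 - 4*I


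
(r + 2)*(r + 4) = r^2 + 6*r + 8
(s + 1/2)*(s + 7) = s^2 + 15*s/2 + 7/2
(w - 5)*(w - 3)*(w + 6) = w^3 - 2*w^2 - 33*w + 90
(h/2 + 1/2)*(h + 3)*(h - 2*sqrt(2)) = h^3/2 - sqrt(2)*h^2 + 2*h^2 - 4*sqrt(2)*h + 3*h/2 - 3*sqrt(2)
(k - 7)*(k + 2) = k^2 - 5*k - 14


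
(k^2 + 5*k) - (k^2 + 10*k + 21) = -5*k - 21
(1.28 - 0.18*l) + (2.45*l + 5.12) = 2.27*l + 6.4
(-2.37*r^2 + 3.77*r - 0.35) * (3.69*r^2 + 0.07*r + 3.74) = -8.7453*r^4 + 13.7454*r^3 - 9.8914*r^2 + 14.0753*r - 1.309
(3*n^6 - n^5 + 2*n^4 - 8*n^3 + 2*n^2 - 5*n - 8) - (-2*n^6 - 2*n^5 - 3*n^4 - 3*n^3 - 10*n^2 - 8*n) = 5*n^6 + n^5 + 5*n^4 - 5*n^3 + 12*n^2 + 3*n - 8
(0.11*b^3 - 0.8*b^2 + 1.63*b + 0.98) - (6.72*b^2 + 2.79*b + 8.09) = 0.11*b^3 - 7.52*b^2 - 1.16*b - 7.11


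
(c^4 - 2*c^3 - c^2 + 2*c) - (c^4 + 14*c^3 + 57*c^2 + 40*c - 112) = -16*c^3 - 58*c^2 - 38*c + 112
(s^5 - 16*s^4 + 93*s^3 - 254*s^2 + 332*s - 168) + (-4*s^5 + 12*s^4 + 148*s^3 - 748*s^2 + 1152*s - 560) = -3*s^5 - 4*s^4 + 241*s^3 - 1002*s^2 + 1484*s - 728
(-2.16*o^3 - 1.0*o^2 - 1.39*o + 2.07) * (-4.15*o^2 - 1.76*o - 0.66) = 8.964*o^5 + 7.9516*o^4 + 8.9541*o^3 - 5.4841*o^2 - 2.7258*o - 1.3662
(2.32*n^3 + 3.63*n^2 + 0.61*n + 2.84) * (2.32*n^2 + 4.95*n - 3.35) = 5.3824*n^5 + 19.9056*n^4 + 11.6117*n^3 - 2.5522*n^2 + 12.0145*n - 9.514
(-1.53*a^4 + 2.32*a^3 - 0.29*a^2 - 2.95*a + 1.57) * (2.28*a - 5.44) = -3.4884*a^5 + 13.6128*a^4 - 13.282*a^3 - 5.1484*a^2 + 19.6276*a - 8.5408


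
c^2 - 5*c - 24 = (c - 8)*(c + 3)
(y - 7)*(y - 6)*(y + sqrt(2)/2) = y^3 - 13*y^2 + sqrt(2)*y^2/2 - 13*sqrt(2)*y/2 + 42*y + 21*sqrt(2)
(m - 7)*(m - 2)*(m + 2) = m^3 - 7*m^2 - 4*m + 28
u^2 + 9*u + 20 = (u + 4)*(u + 5)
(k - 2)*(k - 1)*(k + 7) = k^3 + 4*k^2 - 19*k + 14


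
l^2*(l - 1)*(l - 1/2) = l^4 - 3*l^3/2 + l^2/2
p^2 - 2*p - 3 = (p - 3)*(p + 1)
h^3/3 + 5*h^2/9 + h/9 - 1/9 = (h/3 + 1/3)*(h - 1/3)*(h + 1)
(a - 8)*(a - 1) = a^2 - 9*a + 8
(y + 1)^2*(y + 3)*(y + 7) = y^4 + 12*y^3 + 42*y^2 + 52*y + 21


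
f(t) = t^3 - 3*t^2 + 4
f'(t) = 3*t^2 - 6*t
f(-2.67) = -36.42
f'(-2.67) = 37.41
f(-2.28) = -23.45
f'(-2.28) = 29.28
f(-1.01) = -0.09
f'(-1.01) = 9.12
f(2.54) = 1.03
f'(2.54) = 4.11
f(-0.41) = 3.43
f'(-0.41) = 2.96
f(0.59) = 3.16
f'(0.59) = -2.50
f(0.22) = 3.87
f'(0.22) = -1.17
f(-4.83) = -178.67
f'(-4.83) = 98.97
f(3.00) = 4.00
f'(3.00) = 9.00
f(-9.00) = -968.00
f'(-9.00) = 297.00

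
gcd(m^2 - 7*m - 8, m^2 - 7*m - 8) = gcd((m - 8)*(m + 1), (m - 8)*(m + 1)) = m^2 - 7*m - 8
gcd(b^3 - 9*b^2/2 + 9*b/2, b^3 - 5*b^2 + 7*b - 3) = b - 3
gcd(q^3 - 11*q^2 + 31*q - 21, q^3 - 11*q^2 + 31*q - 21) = q^3 - 11*q^2 + 31*q - 21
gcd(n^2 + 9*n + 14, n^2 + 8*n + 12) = n + 2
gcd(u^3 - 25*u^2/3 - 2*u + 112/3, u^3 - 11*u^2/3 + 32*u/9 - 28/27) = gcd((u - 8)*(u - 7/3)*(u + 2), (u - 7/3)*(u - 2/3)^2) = u - 7/3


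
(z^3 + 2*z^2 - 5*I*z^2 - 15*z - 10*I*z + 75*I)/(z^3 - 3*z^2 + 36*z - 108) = (z^2 + 5*z*(1 - I) - 25*I)/(z^2 + 36)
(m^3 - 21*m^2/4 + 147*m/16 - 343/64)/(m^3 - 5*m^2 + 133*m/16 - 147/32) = (4*m - 7)/(2*(2*m - 3))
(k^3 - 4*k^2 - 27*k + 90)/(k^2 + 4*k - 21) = (k^2 - k - 30)/(k + 7)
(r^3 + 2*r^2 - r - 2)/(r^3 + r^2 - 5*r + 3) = (r^2 + 3*r + 2)/(r^2 + 2*r - 3)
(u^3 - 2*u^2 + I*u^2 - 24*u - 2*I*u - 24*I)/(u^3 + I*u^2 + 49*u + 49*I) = (u^2 - 2*u - 24)/(u^2 + 49)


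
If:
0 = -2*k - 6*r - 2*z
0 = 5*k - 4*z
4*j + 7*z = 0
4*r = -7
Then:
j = -245/48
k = 7/3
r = -7/4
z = 35/12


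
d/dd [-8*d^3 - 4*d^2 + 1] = 8*d*(-3*d - 1)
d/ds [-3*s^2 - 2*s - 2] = -6*s - 2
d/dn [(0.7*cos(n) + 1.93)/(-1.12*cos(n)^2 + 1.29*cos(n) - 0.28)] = (-0.784*cos(n)^2 - 4.3232*cos(n) + 2.6857)*sin(n)/(1.2544*cos(n)^4 - 2.8896*cos(n)^3 + 2.2913*cos(n)^2 - 0.7224*cos(n) + 0.0784)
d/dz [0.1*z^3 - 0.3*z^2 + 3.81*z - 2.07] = 0.3*z^2 - 0.6*z + 3.81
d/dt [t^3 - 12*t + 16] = 3*t^2 - 12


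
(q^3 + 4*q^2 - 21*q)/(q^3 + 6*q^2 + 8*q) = (q^2 + 4*q - 21)/(q^2 + 6*q + 8)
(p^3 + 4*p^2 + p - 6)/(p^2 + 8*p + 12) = (p^2 + 2*p - 3)/(p + 6)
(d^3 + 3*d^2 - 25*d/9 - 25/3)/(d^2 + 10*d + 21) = (d^2 - 25/9)/(d + 7)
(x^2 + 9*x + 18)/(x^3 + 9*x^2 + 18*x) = 1/x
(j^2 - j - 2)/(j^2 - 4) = (j + 1)/(j + 2)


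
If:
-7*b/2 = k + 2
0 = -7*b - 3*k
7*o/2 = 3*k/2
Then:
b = -12/7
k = 4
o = 12/7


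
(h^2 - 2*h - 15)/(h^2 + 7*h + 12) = (h - 5)/(h + 4)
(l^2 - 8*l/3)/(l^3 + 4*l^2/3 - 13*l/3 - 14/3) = l*(3*l - 8)/(3*l^3 + 4*l^2 - 13*l - 14)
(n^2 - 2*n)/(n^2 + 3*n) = (n - 2)/(n + 3)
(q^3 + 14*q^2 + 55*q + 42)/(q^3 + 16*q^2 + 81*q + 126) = (q + 1)/(q + 3)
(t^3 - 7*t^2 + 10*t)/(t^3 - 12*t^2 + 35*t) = (t - 2)/(t - 7)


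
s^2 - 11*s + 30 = (s - 6)*(s - 5)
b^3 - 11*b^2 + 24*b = b*(b - 8)*(b - 3)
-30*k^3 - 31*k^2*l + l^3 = (-6*k + l)*(k + l)*(5*k + l)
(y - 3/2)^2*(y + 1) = y^3 - 2*y^2 - 3*y/4 + 9/4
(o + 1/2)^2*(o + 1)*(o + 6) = o^4 + 8*o^3 + 53*o^2/4 + 31*o/4 + 3/2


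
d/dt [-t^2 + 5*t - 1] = 5 - 2*t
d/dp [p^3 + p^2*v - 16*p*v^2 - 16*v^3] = 3*p^2 + 2*p*v - 16*v^2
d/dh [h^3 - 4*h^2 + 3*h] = 3*h^2 - 8*h + 3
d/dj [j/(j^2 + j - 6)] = (j^2 - j*(2*j + 1) + j - 6)/(j^2 + j - 6)^2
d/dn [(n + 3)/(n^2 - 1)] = (n^2 - 2*n*(n + 3) - 1)/(n^2 - 1)^2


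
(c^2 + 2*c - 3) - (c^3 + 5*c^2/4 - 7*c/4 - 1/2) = -c^3 - c^2/4 + 15*c/4 - 5/2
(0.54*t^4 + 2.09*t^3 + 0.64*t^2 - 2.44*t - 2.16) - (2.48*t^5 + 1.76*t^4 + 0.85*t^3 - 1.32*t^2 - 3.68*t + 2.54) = -2.48*t^5 - 1.22*t^4 + 1.24*t^3 + 1.96*t^2 + 1.24*t - 4.7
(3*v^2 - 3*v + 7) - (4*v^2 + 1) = -v^2 - 3*v + 6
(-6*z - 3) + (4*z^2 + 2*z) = 4*z^2 - 4*z - 3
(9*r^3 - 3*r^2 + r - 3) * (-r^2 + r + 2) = -9*r^5 + 12*r^4 + 14*r^3 - 2*r^2 - r - 6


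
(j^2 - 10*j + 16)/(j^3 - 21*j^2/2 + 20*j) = 2*(j - 2)/(j*(2*j - 5))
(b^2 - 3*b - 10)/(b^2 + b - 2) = (b - 5)/(b - 1)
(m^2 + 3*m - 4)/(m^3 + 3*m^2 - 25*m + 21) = (m + 4)/(m^2 + 4*m - 21)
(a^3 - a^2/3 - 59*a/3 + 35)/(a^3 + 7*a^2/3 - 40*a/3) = (3*a^2 - 16*a + 21)/(a*(3*a - 8))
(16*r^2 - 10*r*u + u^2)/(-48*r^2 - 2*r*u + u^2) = (-2*r + u)/(6*r + u)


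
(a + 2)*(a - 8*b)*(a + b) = a^3 - 7*a^2*b + 2*a^2 - 8*a*b^2 - 14*a*b - 16*b^2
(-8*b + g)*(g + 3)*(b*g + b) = -8*b^2*g^2 - 32*b^2*g - 24*b^2 + b*g^3 + 4*b*g^2 + 3*b*g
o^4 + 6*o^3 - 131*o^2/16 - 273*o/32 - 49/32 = (o - 7/4)*(o + 1/4)*(o + 1/2)*(o + 7)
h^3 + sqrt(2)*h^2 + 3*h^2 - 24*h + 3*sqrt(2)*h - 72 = (h + 3)*(h - 3*sqrt(2))*(h + 4*sqrt(2))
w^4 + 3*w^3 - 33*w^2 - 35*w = w*(w - 5)*(w + 1)*(w + 7)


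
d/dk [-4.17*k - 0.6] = -4.17000000000000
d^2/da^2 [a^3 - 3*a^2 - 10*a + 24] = 6*a - 6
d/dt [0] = 0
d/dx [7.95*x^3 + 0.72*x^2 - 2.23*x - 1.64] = 23.85*x^2 + 1.44*x - 2.23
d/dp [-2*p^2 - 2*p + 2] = -4*p - 2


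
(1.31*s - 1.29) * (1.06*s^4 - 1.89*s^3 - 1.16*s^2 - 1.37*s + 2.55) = 1.3886*s^5 - 3.8433*s^4 + 0.9185*s^3 - 0.2983*s^2 + 5.1078*s - 3.2895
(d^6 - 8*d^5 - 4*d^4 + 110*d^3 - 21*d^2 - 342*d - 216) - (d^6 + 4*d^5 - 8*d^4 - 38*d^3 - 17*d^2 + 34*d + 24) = -12*d^5 + 4*d^4 + 148*d^3 - 4*d^2 - 376*d - 240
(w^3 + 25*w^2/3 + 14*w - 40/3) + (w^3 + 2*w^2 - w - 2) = 2*w^3 + 31*w^2/3 + 13*w - 46/3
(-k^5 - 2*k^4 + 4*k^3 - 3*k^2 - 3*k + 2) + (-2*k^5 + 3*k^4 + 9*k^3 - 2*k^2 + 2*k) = -3*k^5 + k^4 + 13*k^3 - 5*k^2 - k + 2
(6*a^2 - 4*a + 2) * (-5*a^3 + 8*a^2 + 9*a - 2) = -30*a^5 + 68*a^4 + 12*a^3 - 32*a^2 + 26*a - 4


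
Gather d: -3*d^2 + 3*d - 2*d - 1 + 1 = -3*d^2 + d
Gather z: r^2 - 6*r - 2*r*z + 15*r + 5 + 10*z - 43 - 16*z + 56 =r^2 + 9*r + z*(-2*r - 6) + 18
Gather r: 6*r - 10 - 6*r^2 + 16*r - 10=-6*r^2 + 22*r - 20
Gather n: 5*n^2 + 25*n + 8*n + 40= 5*n^2 + 33*n + 40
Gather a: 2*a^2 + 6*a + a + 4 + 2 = 2*a^2 + 7*a + 6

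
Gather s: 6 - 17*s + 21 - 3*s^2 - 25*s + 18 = -3*s^2 - 42*s + 45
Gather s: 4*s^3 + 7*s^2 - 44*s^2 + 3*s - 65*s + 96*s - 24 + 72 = 4*s^3 - 37*s^2 + 34*s + 48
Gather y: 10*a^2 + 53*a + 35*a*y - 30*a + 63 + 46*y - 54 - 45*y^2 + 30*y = 10*a^2 + 23*a - 45*y^2 + y*(35*a + 76) + 9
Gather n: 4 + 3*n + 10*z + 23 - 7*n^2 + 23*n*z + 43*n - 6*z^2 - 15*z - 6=-7*n^2 + n*(23*z + 46) - 6*z^2 - 5*z + 21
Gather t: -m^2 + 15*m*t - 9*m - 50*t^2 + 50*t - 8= -m^2 - 9*m - 50*t^2 + t*(15*m + 50) - 8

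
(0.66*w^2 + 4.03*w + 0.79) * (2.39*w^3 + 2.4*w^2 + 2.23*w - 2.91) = 1.5774*w^5 + 11.2157*w^4 + 13.0319*w^3 + 8.9623*w^2 - 9.9656*w - 2.2989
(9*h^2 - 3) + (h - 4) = 9*h^2 + h - 7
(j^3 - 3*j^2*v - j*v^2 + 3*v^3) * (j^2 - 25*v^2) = j^5 - 3*j^4*v - 26*j^3*v^2 + 78*j^2*v^3 + 25*j*v^4 - 75*v^5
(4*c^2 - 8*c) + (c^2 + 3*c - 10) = 5*c^2 - 5*c - 10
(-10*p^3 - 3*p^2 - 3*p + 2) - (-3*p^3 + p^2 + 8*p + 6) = -7*p^3 - 4*p^2 - 11*p - 4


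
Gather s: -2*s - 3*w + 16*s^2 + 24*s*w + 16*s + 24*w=16*s^2 + s*(24*w + 14) + 21*w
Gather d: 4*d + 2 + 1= 4*d + 3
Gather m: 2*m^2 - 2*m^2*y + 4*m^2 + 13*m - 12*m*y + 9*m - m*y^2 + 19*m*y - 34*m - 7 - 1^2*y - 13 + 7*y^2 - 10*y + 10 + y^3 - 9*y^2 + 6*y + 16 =m^2*(6 - 2*y) + m*(-y^2 + 7*y - 12) + y^3 - 2*y^2 - 5*y + 6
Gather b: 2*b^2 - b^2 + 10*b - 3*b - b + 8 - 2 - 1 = b^2 + 6*b + 5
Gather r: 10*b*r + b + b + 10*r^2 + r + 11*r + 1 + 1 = 2*b + 10*r^2 + r*(10*b + 12) + 2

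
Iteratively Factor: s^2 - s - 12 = (s + 3)*(s - 4)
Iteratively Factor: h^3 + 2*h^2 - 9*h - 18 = (h + 3)*(h^2 - h - 6) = (h - 3)*(h + 3)*(h + 2)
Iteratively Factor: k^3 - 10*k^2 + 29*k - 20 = (k - 4)*(k^2 - 6*k + 5) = (k - 4)*(k - 1)*(k - 5)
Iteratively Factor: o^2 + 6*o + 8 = (o + 2)*(o + 4)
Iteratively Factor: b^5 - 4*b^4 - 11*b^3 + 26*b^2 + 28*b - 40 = (b + 2)*(b^4 - 6*b^3 + b^2 + 24*b - 20) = (b + 2)^2*(b^3 - 8*b^2 + 17*b - 10) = (b - 1)*(b + 2)^2*(b^2 - 7*b + 10) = (b - 2)*(b - 1)*(b + 2)^2*(b - 5)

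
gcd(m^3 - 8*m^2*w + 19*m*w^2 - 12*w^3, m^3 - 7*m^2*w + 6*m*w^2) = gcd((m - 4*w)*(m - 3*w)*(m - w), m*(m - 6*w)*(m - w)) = -m + w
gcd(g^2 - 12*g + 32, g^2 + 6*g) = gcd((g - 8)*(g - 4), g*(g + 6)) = 1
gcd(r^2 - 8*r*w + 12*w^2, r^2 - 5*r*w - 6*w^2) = r - 6*w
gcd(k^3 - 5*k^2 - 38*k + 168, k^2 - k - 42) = k^2 - k - 42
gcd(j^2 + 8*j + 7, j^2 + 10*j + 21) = j + 7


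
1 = 1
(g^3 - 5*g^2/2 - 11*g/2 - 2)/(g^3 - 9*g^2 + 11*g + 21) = (g^2 - 7*g/2 - 2)/(g^2 - 10*g + 21)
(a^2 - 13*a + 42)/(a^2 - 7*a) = (a - 6)/a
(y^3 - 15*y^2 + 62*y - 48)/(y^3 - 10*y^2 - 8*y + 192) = (y - 1)/(y + 4)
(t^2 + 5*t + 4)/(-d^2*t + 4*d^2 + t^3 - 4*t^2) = (t^2 + 5*t + 4)/(-d^2*t + 4*d^2 + t^3 - 4*t^2)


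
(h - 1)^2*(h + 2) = h^3 - 3*h + 2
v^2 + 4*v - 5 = (v - 1)*(v + 5)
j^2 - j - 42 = (j - 7)*(j + 6)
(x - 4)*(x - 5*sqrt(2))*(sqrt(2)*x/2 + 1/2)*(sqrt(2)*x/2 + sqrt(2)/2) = x^4/2 - 9*sqrt(2)*x^3/4 - 3*x^3/2 - 9*x^2/2 + 27*sqrt(2)*x^2/4 + 15*x/2 + 9*sqrt(2)*x + 10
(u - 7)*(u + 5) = u^2 - 2*u - 35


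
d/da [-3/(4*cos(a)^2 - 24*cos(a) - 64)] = 3*(3 - cos(a))*sin(a)/(2*(sin(a)^2 + 6*cos(a) + 15)^2)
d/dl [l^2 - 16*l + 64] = 2*l - 16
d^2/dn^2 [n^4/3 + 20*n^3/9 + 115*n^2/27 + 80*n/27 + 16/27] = 4*n^2 + 40*n/3 + 230/27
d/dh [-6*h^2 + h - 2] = 1 - 12*h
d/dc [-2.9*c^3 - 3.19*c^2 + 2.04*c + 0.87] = -8.7*c^2 - 6.38*c + 2.04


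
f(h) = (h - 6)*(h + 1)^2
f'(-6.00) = 145.00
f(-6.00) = -300.00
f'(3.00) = -8.00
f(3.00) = -48.00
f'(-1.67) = 10.73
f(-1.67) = -3.44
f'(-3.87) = 64.89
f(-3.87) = -81.30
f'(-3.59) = 56.38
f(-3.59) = -64.33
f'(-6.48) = 166.81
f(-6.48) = -374.78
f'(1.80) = -15.68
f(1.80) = -32.93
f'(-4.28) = 78.20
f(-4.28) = -110.60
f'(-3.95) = 67.41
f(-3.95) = -86.59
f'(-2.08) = 18.62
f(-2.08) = -9.42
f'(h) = (h - 6)*(2*h + 2) + (h + 1)^2 = (h + 1)*(3*h - 11)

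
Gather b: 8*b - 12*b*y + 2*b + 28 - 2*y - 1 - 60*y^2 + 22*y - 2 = b*(10 - 12*y) - 60*y^2 + 20*y + 25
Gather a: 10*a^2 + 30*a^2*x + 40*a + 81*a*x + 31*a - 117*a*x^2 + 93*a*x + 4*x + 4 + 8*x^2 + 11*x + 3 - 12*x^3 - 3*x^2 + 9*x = a^2*(30*x + 10) + a*(-117*x^2 + 174*x + 71) - 12*x^3 + 5*x^2 + 24*x + 7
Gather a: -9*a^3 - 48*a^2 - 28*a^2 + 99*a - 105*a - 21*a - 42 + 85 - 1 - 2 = -9*a^3 - 76*a^2 - 27*a + 40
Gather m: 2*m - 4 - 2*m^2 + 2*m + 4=-2*m^2 + 4*m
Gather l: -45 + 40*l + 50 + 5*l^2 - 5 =5*l^2 + 40*l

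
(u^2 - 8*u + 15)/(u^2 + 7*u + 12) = (u^2 - 8*u + 15)/(u^2 + 7*u + 12)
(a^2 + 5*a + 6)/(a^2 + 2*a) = (a + 3)/a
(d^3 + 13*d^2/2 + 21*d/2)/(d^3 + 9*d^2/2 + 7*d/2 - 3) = d*(2*d + 7)/(2*d^2 + 3*d - 2)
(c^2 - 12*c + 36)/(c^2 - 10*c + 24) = (c - 6)/(c - 4)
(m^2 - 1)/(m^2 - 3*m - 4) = (m - 1)/(m - 4)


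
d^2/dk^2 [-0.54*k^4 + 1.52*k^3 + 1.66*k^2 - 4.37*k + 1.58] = -6.48*k^2 + 9.12*k + 3.32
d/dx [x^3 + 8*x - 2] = 3*x^2 + 8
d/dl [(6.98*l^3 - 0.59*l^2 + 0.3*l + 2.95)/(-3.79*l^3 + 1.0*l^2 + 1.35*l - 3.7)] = (1.4210854715202e-14*l^5 + 4.7439*l^4 + 21.12*l^3 - 45.033*l^2 - 1.534*l - 5.0925)/(14.3641*l^6 - 7.58*l^5 - 9.233*l^4 + 30.746*l^3 - 5.5775*l^2 - 9.99*l + 13.69)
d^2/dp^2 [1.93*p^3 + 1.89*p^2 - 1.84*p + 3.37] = 11.58*p + 3.78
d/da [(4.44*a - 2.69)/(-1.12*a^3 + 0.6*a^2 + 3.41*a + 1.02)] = (9.9456*a^3 - 11.7024*a^2 + 3.228*a + 13.7017)/(1.2544*a^6 - 1.344*a^5 - 7.2784*a^4 + 1.8072*a^3 + 12.8521*a^2 + 6.9564*a + 1.0404)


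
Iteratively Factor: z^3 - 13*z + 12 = (z - 1)*(z^2 + z - 12) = (z - 1)*(z + 4)*(z - 3)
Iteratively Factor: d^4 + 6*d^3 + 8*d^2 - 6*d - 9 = (d - 1)*(d^3 + 7*d^2 + 15*d + 9) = (d - 1)*(d + 3)*(d^2 + 4*d + 3) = (d - 1)*(d + 1)*(d + 3)*(d + 3)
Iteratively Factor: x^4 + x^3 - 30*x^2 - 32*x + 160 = (x + 4)*(x^3 - 3*x^2 - 18*x + 40) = (x - 5)*(x + 4)*(x^2 + 2*x - 8) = (x - 5)*(x + 4)^2*(x - 2)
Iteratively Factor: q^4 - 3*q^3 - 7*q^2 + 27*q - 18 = (q + 3)*(q^3 - 6*q^2 + 11*q - 6) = (q - 3)*(q + 3)*(q^2 - 3*q + 2) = (q - 3)*(q - 2)*(q + 3)*(q - 1)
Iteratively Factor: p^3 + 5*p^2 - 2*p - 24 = (p + 3)*(p^2 + 2*p - 8) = (p + 3)*(p + 4)*(p - 2)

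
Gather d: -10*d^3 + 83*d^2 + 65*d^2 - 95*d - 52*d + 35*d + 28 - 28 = -10*d^3 + 148*d^2 - 112*d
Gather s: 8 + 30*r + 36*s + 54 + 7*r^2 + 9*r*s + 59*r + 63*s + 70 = 7*r^2 + 89*r + s*(9*r + 99) + 132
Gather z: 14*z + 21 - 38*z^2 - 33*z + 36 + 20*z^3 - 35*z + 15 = 20*z^3 - 38*z^2 - 54*z + 72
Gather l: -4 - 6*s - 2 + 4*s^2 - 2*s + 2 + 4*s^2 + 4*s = 8*s^2 - 4*s - 4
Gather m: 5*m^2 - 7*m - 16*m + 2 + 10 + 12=5*m^2 - 23*m + 24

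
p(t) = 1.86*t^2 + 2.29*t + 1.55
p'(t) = 3.72*t + 2.29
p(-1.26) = 1.62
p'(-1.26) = -2.40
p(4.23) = 44.52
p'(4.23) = 18.03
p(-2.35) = 6.44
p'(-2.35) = -6.45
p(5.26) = 65.06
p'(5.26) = 21.86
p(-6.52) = 65.69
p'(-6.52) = -21.96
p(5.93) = 80.54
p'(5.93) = 24.35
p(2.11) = 14.66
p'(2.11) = 10.14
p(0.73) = 4.21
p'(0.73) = 5.01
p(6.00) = 82.25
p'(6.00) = 24.61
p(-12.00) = 241.91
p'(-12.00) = -42.35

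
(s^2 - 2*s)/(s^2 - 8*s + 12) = s/(s - 6)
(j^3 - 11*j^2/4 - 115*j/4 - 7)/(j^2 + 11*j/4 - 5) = (4*j^2 - 27*j - 7)/(4*j - 5)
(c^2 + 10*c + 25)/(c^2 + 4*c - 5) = (c + 5)/(c - 1)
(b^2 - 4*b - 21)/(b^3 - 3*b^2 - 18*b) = (b - 7)/(b*(b - 6))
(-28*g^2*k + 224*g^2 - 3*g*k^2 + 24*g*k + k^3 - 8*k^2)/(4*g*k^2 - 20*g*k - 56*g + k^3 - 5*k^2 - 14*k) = (-7*g*k + 56*g + k^2 - 8*k)/(k^2 - 5*k - 14)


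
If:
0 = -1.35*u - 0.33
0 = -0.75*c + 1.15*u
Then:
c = -0.37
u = -0.24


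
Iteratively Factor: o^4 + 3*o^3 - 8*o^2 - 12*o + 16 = (o + 4)*(o^3 - o^2 - 4*o + 4) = (o - 1)*(o + 4)*(o^2 - 4) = (o - 1)*(o + 2)*(o + 4)*(o - 2)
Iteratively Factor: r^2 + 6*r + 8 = (r + 4)*(r + 2)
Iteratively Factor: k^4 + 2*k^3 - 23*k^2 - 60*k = (k - 5)*(k^3 + 7*k^2 + 12*k) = k*(k - 5)*(k^2 + 7*k + 12) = k*(k - 5)*(k + 3)*(k + 4)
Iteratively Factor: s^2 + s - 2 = (s - 1)*(s + 2)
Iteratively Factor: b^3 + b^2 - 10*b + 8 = (b - 1)*(b^2 + 2*b - 8) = (b - 2)*(b - 1)*(b + 4)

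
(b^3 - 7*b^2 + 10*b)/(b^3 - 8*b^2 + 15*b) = (b - 2)/(b - 3)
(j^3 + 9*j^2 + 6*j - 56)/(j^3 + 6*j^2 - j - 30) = (j^2 + 11*j + 28)/(j^2 + 8*j + 15)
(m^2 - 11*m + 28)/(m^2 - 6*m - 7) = (m - 4)/(m + 1)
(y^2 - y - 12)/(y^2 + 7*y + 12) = (y - 4)/(y + 4)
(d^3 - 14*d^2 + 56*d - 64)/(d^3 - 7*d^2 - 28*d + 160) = (d - 2)/(d + 5)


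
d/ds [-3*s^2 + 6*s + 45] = 6 - 6*s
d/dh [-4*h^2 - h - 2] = -8*h - 1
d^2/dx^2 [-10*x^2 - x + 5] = -20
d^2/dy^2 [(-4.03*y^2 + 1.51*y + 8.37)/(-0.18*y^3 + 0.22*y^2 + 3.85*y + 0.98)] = (0.261144*y^6 - 0.293544*y^5 + 13.86126*y^4 + 6.18987199999999*y^3 + 23.9622360000001*y^2 - 49.441812*y - 225.384222)/(0.005832*y^9 - 0.021384*y^8 - 0.348084*y^7 + 0.808856*y^6 + 7.677978*y^5 - 5.850306*y^4 - 61.528369*y^3 - 44.212014*y^2 - 11.09262*y - 0.941192)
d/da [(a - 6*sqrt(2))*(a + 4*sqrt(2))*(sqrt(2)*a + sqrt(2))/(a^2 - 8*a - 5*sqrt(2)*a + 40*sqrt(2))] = (sqrt(2)*a^4 - 16*sqrt(2)*a^3 - 20*a^3 + 60*sqrt(2)*a^2 + 266*a^2 - 224*sqrt(2)*a + 160*a - 4320 - 544*sqrt(2))/(a^4 - 16*a^3 - 10*sqrt(2)*a^3 + 114*a^2 + 160*sqrt(2)*a^2 - 640*sqrt(2)*a - 800*a + 3200)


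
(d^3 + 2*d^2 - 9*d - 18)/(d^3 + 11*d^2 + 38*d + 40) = (d^2 - 9)/(d^2 + 9*d + 20)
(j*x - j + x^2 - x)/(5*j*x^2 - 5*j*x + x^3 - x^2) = (j + x)/(x*(5*j + x))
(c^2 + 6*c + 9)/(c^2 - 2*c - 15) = (c + 3)/(c - 5)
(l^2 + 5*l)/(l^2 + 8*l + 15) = l/(l + 3)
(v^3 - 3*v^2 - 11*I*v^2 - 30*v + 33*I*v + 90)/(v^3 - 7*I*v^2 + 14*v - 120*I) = (v - 3)/(v + 4*I)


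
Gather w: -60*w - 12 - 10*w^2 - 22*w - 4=-10*w^2 - 82*w - 16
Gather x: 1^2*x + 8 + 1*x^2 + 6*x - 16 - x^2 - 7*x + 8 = 0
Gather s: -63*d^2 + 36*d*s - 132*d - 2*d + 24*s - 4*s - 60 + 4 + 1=-63*d^2 - 134*d + s*(36*d + 20) - 55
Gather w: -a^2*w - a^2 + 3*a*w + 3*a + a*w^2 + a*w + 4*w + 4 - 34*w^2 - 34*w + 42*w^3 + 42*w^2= -a^2 + 3*a + 42*w^3 + w^2*(a + 8) + w*(-a^2 + 4*a - 30) + 4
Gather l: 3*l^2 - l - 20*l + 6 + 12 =3*l^2 - 21*l + 18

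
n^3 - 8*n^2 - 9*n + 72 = (n - 8)*(n - 3)*(n + 3)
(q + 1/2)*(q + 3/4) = q^2 + 5*q/4 + 3/8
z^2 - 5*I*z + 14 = (z - 7*I)*(z + 2*I)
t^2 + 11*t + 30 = (t + 5)*(t + 6)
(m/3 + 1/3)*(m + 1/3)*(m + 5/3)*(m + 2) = m^4/3 + 5*m^3/3 + 77*m^2/27 + 17*m/9 + 10/27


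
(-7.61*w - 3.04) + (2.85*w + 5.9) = 2.86 - 4.76*w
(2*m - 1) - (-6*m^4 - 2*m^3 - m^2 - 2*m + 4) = 6*m^4 + 2*m^3 + m^2 + 4*m - 5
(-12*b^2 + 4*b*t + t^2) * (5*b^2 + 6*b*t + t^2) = -60*b^4 - 52*b^3*t + 17*b^2*t^2 + 10*b*t^3 + t^4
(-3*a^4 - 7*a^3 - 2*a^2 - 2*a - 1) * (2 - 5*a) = 15*a^5 + 29*a^4 - 4*a^3 + 6*a^2 + a - 2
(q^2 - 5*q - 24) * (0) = 0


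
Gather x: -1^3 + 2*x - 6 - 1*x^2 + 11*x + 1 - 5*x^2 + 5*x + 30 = -6*x^2 + 18*x + 24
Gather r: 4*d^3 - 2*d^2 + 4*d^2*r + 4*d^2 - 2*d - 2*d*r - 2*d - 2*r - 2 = 4*d^3 + 2*d^2 - 4*d + r*(4*d^2 - 2*d - 2) - 2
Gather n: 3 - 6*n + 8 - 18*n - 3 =8 - 24*n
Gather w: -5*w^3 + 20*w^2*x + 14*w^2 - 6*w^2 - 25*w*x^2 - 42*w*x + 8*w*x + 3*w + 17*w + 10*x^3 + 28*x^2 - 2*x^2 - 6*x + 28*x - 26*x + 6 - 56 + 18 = -5*w^3 + w^2*(20*x + 8) + w*(-25*x^2 - 34*x + 20) + 10*x^3 + 26*x^2 - 4*x - 32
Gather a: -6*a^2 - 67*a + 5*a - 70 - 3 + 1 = -6*a^2 - 62*a - 72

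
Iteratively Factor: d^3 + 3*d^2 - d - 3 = (d + 3)*(d^2 - 1) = (d + 1)*(d + 3)*(d - 1)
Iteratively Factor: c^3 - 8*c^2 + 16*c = (c - 4)*(c^2 - 4*c) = (c - 4)^2*(c)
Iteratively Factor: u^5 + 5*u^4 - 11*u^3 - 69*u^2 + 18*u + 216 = (u - 3)*(u^4 + 8*u^3 + 13*u^2 - 30*u - 72) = (u - 3)*(u + 4)*(u^3 + 4*u^2 - 3*u - 18) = (u - 3)*(u + 3)*(u + 4)*(u^2 + u - 6) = (u - 3)*(u + 3)^2*(u + 4)*(u - 2)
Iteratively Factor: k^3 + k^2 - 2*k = (k + 2)*(k^2 - k) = k*(k + 2)*(k - 1)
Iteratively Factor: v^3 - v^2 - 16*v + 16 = (v - 1)*(v^2 - 16) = (v - 1)*(v + 4)*(v - 4)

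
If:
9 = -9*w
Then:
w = -1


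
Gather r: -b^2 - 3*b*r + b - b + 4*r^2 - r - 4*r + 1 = -b^2 + 4*r^2 + r*(-3*b - 5) + 1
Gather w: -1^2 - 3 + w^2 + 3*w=w^2 + 3*w - 4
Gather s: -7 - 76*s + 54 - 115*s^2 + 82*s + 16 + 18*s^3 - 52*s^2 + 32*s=18*s^3 - 167*s^2 + 38*s + 63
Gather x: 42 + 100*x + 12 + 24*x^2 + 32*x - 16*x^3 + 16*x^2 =-16*x^3 + 40*x^2 + 132*x + 54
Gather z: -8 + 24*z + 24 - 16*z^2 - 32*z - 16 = -16*z^2 - 8*z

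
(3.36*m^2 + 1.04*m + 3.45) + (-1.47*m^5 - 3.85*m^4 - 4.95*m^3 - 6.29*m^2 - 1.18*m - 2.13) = -1.47*m^5 - 3.85*m^4 - 4.95*m^3 - 2.93*m^2 - 0.14*m + 1.32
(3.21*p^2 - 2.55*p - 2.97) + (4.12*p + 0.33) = 3.21*p^2 + 1.57*p - 2.64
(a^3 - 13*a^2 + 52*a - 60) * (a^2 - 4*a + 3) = a^5 - 17*a^4 + 107*a^3 - 307*a^2 + 396*a - 180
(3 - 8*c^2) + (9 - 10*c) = -8*c^2 - 10*c + 12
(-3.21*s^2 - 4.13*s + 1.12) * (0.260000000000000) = -0.8346*s^2 - 1.0738*s + 0.2912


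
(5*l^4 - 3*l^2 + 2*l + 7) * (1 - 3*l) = -15*l^5 + 5*l^4 + 9*l^3 - 9*l^2 - 19*l + 7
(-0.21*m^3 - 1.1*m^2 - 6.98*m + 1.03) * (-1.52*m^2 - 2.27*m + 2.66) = 0.3192*m^5 + 2.1487*m^4 + 12.548*m^3 + 11.353*m^2 - 20.9049*m + 2.7398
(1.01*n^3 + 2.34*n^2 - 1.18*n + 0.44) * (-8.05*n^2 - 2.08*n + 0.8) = -8.1305*n^5 - 20.9378*n^4 + 5.4398*n^3 + 0.784399999999999*n^2 - 1.8592*n + 0.352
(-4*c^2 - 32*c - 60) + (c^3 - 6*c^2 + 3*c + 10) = c^3 - 10*c^2 - 29*c - 50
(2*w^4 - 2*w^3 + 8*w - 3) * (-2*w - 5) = -4*w^5 - 6*w^4 + 10*w^3 - 16*w^2 - 34*w + 15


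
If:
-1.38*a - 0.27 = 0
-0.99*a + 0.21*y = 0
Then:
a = -0.20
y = -0.92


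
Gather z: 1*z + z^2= z^2 + z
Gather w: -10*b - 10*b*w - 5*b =-10*b*w - 15*b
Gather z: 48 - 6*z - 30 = 18 - 6*z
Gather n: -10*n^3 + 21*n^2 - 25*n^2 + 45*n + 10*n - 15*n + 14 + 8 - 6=-10*n^3 - 4*n^2 + 40*n + 16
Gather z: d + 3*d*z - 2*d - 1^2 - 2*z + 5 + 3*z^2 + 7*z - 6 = -d + 3*z^2 + z*(3*d + 5) - 2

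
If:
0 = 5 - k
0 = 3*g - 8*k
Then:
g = 40/3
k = 5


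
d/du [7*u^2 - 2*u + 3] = 14*u - 2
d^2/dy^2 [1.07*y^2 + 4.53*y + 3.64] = 2.14000000000000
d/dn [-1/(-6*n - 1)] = -6/(6*n + 1)^2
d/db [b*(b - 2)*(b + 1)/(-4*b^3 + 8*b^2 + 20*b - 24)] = (b^4 + 6*b^3 - 19*b^2 + 12*b + 12)/(4*(b^6 - 4*b^5 - 6*b^4 + 32*b^3 + b^2 - 60*b + 36))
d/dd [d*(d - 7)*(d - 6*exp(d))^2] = (d - 6*exp(d))*(-2*d*(d - 7)*(6*exp(d) - 1) + d*(d - 6*exp(d)) + (d - 7)*(d - 6*exp(d)))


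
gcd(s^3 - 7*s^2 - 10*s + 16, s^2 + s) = 1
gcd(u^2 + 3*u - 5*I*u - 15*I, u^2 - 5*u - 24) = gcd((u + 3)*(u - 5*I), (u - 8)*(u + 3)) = u + 3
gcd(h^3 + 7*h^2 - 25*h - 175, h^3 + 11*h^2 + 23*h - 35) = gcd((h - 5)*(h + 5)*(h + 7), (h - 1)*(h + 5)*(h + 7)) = h^2 + 12*h + 35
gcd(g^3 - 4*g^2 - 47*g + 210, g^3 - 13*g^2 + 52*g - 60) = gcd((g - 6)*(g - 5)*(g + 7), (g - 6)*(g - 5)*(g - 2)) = g^2 - 11*g + 30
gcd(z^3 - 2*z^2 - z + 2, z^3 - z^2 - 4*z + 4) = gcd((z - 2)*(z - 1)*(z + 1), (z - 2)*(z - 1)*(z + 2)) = z^2 - 3*z + 2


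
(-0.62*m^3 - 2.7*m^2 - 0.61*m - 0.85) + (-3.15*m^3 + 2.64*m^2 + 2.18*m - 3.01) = -3.77*m^3 - 0.0600000000000001*m^2 + 1.57*m - 3.86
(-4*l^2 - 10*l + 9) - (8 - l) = -4*l^2 - 9*l + 1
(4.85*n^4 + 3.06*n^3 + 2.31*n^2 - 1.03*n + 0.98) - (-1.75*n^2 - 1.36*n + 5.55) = 4.85*n^4 + 3.06*n^3 + 4.06*n^2 + 0.33*n - 4.57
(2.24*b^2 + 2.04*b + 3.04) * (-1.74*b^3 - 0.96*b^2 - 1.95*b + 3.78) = -3.8976*b^5 - 5.7*b^4 - 11.616*b^3 + 1.5708*b^2 + 1.7832*b + 11.4912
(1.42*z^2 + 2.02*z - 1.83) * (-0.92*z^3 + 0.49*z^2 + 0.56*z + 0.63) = -1.3064*z^5 - 1.1626*z^4 + 3.4686*z^3 + 1.1291*z^2 + 0.2478*z - 1.1529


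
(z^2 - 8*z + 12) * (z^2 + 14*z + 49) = z^4 + 6*z^3 - 51*z^2 - 224*z + 588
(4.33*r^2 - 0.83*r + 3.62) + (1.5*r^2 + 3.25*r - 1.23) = 5.83*r^2 + 2.42*r + 2.39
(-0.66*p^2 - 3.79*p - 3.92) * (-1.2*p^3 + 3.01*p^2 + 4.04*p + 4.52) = 0.792*p^5 + 2.5614*p^4 - 9.3703*p^3 - 30.094*p^2 - 32.9676*p - 17.7184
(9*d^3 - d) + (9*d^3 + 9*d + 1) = 18*d^3 + 8*d + 1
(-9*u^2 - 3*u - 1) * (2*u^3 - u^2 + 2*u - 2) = -18*u^5 + 3*u^4 - 17*u^3 + 13*u^2 + 4*u + 2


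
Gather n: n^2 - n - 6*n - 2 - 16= n^2 - 7*n - 18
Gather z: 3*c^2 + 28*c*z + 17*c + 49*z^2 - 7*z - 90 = 3*c^2 + 17*c + 49*z^2 + z*(28*c - 7) - 90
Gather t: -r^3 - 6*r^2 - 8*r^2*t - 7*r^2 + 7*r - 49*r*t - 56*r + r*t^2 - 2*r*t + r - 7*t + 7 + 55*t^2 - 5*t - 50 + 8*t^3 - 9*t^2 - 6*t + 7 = -r^3 - 13*r^2 - 48*r + 8*t^3 + t^2*(r + 46) + t*(-8*r^2 - 51*r - 18) - 36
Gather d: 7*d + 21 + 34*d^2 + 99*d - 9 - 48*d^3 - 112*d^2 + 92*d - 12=-48*d^3 - 78*d^2 + 198*d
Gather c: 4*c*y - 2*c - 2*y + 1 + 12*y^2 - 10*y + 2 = c*(4*y - 2) + 12*y^2 - 12*y + 3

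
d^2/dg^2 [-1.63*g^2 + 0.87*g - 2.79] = -3.26000000000000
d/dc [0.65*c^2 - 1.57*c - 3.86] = 1.3*c - 1.57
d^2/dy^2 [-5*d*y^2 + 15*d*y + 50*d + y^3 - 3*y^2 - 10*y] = -10*d + 6*y - 6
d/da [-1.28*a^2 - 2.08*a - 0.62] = -2.56*a - 2.08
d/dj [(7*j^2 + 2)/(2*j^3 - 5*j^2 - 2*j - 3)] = 2*(-7*j^4 - 13*j^2 - 11*j + 2)/(4*j^6 - 20*j^5 + 17*j^4 + 8*j^3 + 34*j^2 + 12*j + 9)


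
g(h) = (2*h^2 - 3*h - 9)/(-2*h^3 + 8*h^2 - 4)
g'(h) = (4*h - 3)/(-2*h^3 + 8*h^2 - 4) + (6*h^2 - 16*h)*(2*h^2 - 3*h - 9)/(-2*h^3 + 8*h^2 - 4)^2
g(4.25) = -1.10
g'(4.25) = 2.34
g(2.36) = -0.35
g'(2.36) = 0.56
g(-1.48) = -0.01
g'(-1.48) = -0.46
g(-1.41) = -0.05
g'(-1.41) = -0.58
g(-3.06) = 0.15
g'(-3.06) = 0.00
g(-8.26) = 0.09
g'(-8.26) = 0.01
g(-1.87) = 0.10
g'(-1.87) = -0.15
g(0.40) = 3.47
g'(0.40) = 7.12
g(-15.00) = 0.06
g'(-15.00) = 0.00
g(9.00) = -0.15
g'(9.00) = 0.02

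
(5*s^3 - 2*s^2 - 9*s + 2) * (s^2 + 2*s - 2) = 5*s^5 + 8*s^4 - 23*s^3 - 12*s^2 + 22*s - 4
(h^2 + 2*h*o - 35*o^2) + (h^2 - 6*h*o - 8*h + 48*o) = 2*h^2 - 4*h*o - 8*h - 35*o^2 + 48*o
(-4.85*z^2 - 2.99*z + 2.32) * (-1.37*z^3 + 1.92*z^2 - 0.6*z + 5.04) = 6.6445*z^5 - 5.2157*z^4 - 6.0092*z^3 - 18.1956*z^2 - 16.4616*z + 11.6928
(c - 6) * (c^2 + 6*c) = c^3 - 36*c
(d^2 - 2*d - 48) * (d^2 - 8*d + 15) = d^4 - 10*d^3 - 17*d^2 + 354*d - 720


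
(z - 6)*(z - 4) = z^2 - 10*z + 24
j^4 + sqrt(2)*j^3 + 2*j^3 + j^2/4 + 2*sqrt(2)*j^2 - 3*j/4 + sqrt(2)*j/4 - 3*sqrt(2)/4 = (j - 1/2)*(j + 1)*(j + 3/2)*(j + sqrt(2))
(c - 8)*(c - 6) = c^2 - 14*c + 48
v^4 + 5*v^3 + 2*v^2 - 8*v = v*(v - 1)*(v + 2)*(v + 4)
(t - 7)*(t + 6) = t^2 - t - 42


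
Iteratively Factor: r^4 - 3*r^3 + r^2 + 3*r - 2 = (r - 1)*(r^3 - 2*r^2 - r + 2) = (r - 1)^2*(r^2 - r - 2) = (r - 1)^2*(r + 1)*(r - 2)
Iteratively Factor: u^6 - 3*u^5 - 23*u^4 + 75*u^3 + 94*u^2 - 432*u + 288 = (u - 1)*(u^5 - 2*u^4 - 25*u^3 + 50*u^2 + 144*u - 288) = (u - 2)*(u - 1)*(u^4 - 25*u^2 + 144) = (u - 3)*(u - 2)*(u - 1)*(u^3 + 3*u^2 - 16*u - 48) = (u - 3)*(u - 2)*(u - 1)*(u + 4)*(u^2 - u - 12) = (u - 3)*(u - 2)*(u - 1)*(u + 3)*(u + 4)*(u - 4)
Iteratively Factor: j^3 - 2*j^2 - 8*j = (j - 4)*(j^2 + 2*j) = j*(j - 4)*(j + 2)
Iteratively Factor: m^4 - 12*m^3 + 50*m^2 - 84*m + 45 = (m - 3)*(m^3 - 9*m^2 + 23*m - 15) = (m - 5)*(m - 3)*(m^2 - 4*m + 3) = (m - 5)*(m - 3)^2*(m - 1)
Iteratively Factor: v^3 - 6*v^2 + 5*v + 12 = (v + 1)*(v^2 - 7*v + 12) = (v - 3)*(v + 1)*(v - 4)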